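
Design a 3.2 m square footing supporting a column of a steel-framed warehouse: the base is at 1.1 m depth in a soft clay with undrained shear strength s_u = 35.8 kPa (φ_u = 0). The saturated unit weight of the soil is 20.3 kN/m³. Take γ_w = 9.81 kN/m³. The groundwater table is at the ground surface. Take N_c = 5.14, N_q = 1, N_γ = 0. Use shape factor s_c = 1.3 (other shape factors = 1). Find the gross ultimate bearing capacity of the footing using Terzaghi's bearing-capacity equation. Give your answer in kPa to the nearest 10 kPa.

q_ult ≈ 250 kPa

γ' = 20.3 − 9.81 = 10.49 kN/m³ (submerged throughout). q = 10.49 × 1.1 = 11.539 kPa.
c·N_c·s_c = 35.8 × 5.14 × 1.3 = 239.22 kPa
q·N_q = 11.539 × 1 = 11.539 kPa
q_ult = 239.22 + 11.539 = 250.75 kPa.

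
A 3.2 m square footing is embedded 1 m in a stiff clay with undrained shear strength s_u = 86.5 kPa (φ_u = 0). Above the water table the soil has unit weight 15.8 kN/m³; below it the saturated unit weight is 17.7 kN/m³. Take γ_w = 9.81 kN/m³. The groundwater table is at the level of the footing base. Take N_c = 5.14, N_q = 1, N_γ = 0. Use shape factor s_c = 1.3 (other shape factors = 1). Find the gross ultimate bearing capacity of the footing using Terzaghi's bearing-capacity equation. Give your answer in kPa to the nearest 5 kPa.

q = γ·D_f = 15.8 × 1 = 15.8 kPa.
c·N_c·s_c = 86.5 × 5.14 × 1.3 = 577.99 kPa
q·N_q = 15.8 × 1 = 15.8 kPa
q_ult = 577.99 + 15.8 = 593.79 kPa.

q_ult ≈ 595 kPa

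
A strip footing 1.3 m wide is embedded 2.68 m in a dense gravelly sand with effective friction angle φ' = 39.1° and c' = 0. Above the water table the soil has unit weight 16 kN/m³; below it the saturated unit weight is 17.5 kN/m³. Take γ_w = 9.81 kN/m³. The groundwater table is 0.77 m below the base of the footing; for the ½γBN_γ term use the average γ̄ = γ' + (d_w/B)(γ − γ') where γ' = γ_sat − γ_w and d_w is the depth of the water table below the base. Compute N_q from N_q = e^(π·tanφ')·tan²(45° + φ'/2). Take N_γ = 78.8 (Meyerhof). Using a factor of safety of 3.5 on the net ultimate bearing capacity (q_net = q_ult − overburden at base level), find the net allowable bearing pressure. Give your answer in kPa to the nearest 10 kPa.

N_q = e^(π·tan39.1°)·tan²(64.55°) = 56.72.
q = γ·D_f = 16 × 2.68 = 42.88 kPa.
γ' = 7.69 kN/m³; averaging over the depth B below the base, γ̄ = γ' + (d_w/B)(γ − γ') = 12.612 kN/m³.
q·N_q = 42.88 × 56.723 = 2432.3 kPa
0.5·γ·B·N_γ = 0.5 × 12.612 × 1.3 × 78.8 = 645.99 kPa
q_ult = 2432.3 + 645.99 = 3078.3 kPa.
q_net = 3078.3 − 42.88 = 3035.4 kPa.
q_all(net) = 3035.4 / 3.5 = 867.25 kPa.

q_all(net) ≈ 870 kPa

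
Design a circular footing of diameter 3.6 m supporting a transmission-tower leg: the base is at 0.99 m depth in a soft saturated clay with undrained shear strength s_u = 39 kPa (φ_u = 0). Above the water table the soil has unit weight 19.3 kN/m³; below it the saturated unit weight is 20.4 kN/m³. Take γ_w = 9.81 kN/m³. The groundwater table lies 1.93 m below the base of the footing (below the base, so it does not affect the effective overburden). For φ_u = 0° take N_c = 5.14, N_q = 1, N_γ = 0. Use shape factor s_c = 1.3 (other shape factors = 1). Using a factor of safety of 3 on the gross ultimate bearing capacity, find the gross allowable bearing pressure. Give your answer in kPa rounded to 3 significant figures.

Overburden at base level: q = 19.3 × 0.99 = 19.107 kPa.
Cohesion term c·N_c·s_c = 39 × 5.14 × 1.3 = 260.6 kPa; surcharge term q·N_q = 19.107 × 1 = 19.107 kPa.
q_ult = 260.6 + 19.107 = 279.7 kPa.
q_all = 279.7 / 3 = 93.235 kPa.

q_all ≈ 93.2 kPa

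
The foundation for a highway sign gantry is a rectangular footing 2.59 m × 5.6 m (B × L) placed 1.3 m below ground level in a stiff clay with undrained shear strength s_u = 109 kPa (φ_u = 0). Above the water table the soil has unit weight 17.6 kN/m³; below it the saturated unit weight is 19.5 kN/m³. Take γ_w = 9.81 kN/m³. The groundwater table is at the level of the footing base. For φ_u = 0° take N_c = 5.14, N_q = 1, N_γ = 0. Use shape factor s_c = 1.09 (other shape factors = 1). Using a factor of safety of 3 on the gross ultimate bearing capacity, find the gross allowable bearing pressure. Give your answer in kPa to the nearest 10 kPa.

q_all ≈ 210 kPa

q = γ·D_f = 17.6 × 1.3 = 22.88 kPa.
c·N_c·s_c = 109 × 5.14 × 1.09 = 610.68 kPa
q·N_q = 22.88 × 1 = 22.88 kPa
q_ult = 610.68 + 22.88 = 633.56 kPa.
q_all = 633.56 / 3 = 211.19 kPa.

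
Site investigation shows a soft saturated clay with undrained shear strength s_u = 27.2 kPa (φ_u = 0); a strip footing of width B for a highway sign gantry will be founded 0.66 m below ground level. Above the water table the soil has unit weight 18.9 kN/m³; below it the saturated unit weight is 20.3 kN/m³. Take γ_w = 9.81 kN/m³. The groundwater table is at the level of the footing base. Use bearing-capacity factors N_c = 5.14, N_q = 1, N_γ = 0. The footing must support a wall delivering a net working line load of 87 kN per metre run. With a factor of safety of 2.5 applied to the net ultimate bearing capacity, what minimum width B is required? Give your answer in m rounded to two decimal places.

Effective surcharge at the founding depth q = γ·D_f = 18.9 × 0.66 = 12.474 kPa.
q_ult = c·N_c + q·N_q
     = 27.2 × 5.14 + 12.474 × 1
     = 139.81 + 12.474 = 152.28 kPa.
For φ = 0 the ½γBN_γ term vanishes, so q_ult is independent of B. q_net = 152.28 − 12.474 = 139.81 kPa; q_all(net) = 139.81/2.5 = 55.923 kPa.
Required width B = w / q_all(net) = 87 / 55.923 = 1.556 m.

B = 1.56 m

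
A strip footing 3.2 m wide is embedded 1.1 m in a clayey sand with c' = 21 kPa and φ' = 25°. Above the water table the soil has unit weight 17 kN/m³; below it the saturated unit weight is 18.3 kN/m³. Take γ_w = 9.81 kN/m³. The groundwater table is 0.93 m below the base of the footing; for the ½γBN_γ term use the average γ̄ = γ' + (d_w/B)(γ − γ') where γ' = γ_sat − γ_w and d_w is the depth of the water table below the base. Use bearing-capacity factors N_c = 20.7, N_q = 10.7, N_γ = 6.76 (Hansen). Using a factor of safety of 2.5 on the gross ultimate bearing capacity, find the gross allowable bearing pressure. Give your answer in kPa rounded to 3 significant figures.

q = γ·D_f = 17 × 1.1 = 18.7 kPa.
γ' = 8.49 kN/m³; averaging over the depth B below the base, γ̄ = γ' + (d_w/B)(γ − γ') = 10.963 kN/m³.
c·N_c = 21 × 20.7 = 434.7 kPa
q·N_q = 18.7 × 10.7 = 200.09 kPa
0.5·γ·B·N_γ = 0.5 × 10.963 × 3.2 × 6.76 = 118.58 kPa
q_ult = 434.7 + 200.09 + 118.58 = 753.37 kPa.
q_all = 753.37 / 2.5 = 301.35 kPa.

q_all ≈ 301 kPa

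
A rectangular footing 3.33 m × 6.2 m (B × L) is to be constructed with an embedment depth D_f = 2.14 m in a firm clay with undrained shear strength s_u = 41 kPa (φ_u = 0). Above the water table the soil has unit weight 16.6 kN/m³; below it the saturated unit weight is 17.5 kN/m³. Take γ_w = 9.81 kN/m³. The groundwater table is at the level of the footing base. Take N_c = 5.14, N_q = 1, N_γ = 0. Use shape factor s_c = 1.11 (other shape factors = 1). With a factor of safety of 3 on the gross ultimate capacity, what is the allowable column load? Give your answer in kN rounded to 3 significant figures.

q = γ·D_f = 16.6 × 2.14 = 35.524 kPa.
c·N_c·s_c = 41 × 5.14 × 1.11 = 233.92 kPa
q·N_q = 35.524 × 1 = 35.524 kPa
q_ult = 233.92 + 35.524 = 269.45 kPa.
Gross allowable pressure q_all = 269.45 / 3 = 89.815 kPa.
Footing area = 20.646 m², so allowable column load = 89.815 × 20.646 = 1854.3 kN.

P_all ≈ 1850 kN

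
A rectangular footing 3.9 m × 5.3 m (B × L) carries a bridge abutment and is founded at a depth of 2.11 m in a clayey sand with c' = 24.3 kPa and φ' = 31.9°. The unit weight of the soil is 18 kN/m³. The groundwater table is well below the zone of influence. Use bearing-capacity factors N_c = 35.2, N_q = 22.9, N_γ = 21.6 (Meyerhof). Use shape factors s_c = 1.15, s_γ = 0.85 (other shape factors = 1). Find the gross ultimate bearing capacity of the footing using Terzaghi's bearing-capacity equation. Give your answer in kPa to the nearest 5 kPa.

q = γ·D_f = 18 × 2.11 = 37.98 kPa.
c·N_c·s_c = 24.3 × 35.2 × 1.15 = 983.66 kPa
q·N_q = 37.98 × 22.9 = 869.74 kPa
0.5·γ·B·N_γ·s_γ = 0.5 × 18 × 3.9 × 21.6 × 0.85 = 644.44 kPa
q_ult = 983.66 + 869.74 + 644.44 = 2497.8 kPa.

q_ult ≈ 2500 kPa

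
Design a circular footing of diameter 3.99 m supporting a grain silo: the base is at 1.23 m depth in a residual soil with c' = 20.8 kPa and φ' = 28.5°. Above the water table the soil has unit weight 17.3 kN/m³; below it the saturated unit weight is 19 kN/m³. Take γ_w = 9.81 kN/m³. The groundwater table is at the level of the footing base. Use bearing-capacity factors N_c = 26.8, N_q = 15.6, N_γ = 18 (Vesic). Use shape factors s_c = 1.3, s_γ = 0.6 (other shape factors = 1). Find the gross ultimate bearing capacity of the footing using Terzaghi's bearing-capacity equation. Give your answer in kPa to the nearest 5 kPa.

Effective surcharge at the founding depth q = γ·D_f = 17.3 × 1.23 = 21.279 kPa.
The water table coincides with the base, so in the self-weight term γ → γ' = 9.19 kN/m³.
q_ult = c·N_c·s_c + q·N_q + 0.5·γ·B·N_γ·s_γ
     = 20.8 × 26.8 × 1.3 + 21.279 × 15.6 + 0.5 × 9.19 × 3.99 × 18 × 0.6
     = 724.67 + 331.95 + 198.01 = 1254.6 kPa.

q_ult ≈ 1255 kPa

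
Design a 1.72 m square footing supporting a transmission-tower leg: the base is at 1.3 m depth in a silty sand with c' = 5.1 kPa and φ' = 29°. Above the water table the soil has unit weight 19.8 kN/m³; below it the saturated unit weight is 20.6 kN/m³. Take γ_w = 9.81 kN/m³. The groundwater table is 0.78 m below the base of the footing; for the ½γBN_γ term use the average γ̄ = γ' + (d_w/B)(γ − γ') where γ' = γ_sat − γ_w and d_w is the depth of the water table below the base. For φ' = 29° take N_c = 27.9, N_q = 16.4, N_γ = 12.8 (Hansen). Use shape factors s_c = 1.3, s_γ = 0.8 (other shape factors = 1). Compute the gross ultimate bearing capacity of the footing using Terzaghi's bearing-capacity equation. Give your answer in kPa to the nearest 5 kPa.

q_ult ≈ 740 kPa

Effective surcharge at the founding depth q = γ·D_f = 19.8 × 1.3 = 25.74 kPa.
With d_w = 0.78 m < B, γ̄ = 10.79 + (0.78/1.72) × (19.8 − 10.79) = 14.876 kN/m³.
q_ult = c·N_c·s_c + q·N_q + 0.5·γ·B·N_γ·s_γ
     = 5.1 × 27.9 × 1.3 + 25.74 × 16.4 + 0.5 × 14.876 × 1.72 × 12.8 × 0.8
     = 184.98 + 422.14 + 131 = 738.12 kPa.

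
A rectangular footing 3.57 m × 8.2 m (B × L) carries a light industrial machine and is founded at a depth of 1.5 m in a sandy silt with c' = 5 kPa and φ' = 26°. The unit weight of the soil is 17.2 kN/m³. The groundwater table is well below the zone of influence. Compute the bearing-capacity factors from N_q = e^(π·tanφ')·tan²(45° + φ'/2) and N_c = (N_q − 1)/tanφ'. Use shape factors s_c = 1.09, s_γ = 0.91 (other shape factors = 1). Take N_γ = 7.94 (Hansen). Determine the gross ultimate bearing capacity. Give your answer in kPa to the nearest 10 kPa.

tan26° = 0.4877, so N_q = e^(π×0.4877)·tan²(58°) = 4.629 × 2.561 = 11.85.
N_c = (11.85 − 1)/tan26° = 22.25.
Effective surcharge at the founding depth q = γ·D_f = 17.2 × 1.5 = 25.8 kPa.
q_ult = c·N_c·s_c + q·N_q + 0.5·γ·B·N_γ·s_γ
     = 5 × 22.254 × 1.09 + 25.8 × 11.854 + 0.5 × 17.2 × 3.57 × 7.94 × 0.91
     = 121.29 + 305.84 + 221.83 = 648.96 kPa.

q_ult ≈ 650 kPa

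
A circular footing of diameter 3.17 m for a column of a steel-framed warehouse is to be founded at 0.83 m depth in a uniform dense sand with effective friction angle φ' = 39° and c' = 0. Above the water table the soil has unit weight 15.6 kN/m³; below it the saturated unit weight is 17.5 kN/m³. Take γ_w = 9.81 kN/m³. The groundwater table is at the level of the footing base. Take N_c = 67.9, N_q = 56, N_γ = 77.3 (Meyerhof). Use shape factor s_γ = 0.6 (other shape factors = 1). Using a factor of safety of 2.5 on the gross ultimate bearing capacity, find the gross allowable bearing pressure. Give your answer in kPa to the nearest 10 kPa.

q_all ≈ 520 kPa

Overburden at base level: q = 15.6 × 0.83 = 12.948 kPa.
Below the base the soil is submerged, so the ½γBN_γ term uses γ' = 17.5 − 9.81 = 7.69 kN/m³.
Surcharge term q·N_q = 12.948 × 56 = 725.09 kPa; self-weight term 0.5·γ·B·N_γ·s_γ = 0.5 × 7.69 × 3.17 × 77.3 × 0.6 = 565.31 kPa.
q_ult = 725.09 + 565.31 = 1290.4 kPa.
q_all = 1290.4 / 2.5 = 516.16 kPa.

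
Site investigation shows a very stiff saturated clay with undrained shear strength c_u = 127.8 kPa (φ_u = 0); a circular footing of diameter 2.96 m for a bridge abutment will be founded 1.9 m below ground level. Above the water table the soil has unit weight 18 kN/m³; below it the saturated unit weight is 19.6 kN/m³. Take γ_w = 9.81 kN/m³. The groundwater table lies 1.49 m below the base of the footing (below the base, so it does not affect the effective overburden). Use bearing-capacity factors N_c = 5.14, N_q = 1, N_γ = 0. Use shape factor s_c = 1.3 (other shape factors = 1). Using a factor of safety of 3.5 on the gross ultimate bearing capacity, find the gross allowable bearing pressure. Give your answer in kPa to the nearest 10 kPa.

q_all ≈ 250 kPa

Effective surcharge at the founding depth q = γ·D_f = 18 × 1.9 = 34.2 kPa.
q_ult = c·N_c·s_c + q·N_q
     = 127.8 × 5.14 × 1.3 + 34.2 × 1
     = 853.96 + 34.2 = 888.16 kPa.
q_all = 888.16 / 3.5 = 253.76 kPa.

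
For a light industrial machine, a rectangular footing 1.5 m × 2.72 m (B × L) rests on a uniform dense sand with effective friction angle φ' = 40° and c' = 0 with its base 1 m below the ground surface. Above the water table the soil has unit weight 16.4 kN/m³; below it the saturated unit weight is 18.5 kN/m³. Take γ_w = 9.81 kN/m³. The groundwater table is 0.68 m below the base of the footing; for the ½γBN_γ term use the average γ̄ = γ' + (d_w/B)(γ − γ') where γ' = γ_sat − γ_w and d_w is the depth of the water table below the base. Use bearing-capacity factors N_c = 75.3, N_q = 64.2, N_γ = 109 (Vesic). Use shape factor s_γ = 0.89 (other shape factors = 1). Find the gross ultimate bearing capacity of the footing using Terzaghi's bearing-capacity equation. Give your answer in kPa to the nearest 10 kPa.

q_ult ≈ 1940 kPa

q = γ·D_f = 16.4 × 1 = 16.4 kPa.
γ' = 8.69 kN/m³; averaging over the depth B below the base, γ̄ = γ' + (d_w/B)(γ − γ') = 12.185 kN/m³.
q·N_q = 16.4 × 64.2 = 1052.9 kPa
0.5·γ·B·N_γ·s_γ = 0.5 × 12.185 × 1.5 × 109 × 0.89 = 886.56 kPa
q_ult = 1052.9 + 886.56 = 1939.4 kPa.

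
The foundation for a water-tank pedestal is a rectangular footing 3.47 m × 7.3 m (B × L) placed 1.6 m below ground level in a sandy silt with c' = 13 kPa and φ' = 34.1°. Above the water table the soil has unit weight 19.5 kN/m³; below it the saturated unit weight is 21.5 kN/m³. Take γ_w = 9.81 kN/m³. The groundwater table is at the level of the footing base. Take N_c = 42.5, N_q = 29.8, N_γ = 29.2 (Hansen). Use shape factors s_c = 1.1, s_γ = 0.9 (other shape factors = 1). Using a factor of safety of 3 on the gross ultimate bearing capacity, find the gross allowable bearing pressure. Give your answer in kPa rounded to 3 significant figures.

Overburden at base level: q = 19.5 × 1.6 = 31.2 kPa.
Below the base the soil is submerged, so the ½γBN_γ term uses γ' = 21.5 − 9.81 = 11.69 kN/m³.
Cohesion term c·N_c·s_c = 13 × 42.5 × 1.1 = 607.75 kPa; surcharge term q·N_q = 31.2 × 29.8 = 929.76 kPa; self-weight term 0.5·γ·B·N_γ·s_γ = 0.5 × 11.69 × 3.47 × 29.2 × 0.9 = 533.01 kPa.
q_ult = 607.75 + 929.76 + 533.01 = 2070.5 kPa.
q_all = 2070.5 / 3 = 690.17 kPa.

q_all ≈ 690 kPa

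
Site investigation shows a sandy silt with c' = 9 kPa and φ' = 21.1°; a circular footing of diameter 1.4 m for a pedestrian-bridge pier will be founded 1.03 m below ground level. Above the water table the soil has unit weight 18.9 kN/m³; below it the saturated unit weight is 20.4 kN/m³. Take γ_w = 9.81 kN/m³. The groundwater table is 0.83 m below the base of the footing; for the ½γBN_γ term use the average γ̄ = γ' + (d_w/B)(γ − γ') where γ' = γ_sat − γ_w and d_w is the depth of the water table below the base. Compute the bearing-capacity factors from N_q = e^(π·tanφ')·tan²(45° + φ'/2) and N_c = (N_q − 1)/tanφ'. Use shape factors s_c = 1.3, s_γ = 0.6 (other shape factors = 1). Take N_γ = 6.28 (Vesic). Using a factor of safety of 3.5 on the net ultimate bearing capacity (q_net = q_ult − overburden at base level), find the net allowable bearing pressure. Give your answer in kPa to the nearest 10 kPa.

N_q = e^(π·tan21.1°)·tan²(55.55°) = 7.14; N_c = (N_q − 1)/tanφ' = 15.92.
q = γ·D_f = 18.9 × 1.03 = 19.467 kPa.
γ' = 10.59 kN/m³; averaging over the depth B below the base, γ̄ = γ' + (d_w/B)(γ − γ') = 15.517 kN/m³.
c·N_c·s_c = 9 × 15.918 × 1.3 = 186.24 kPa
q·N_q = 19.467 × 7.1421 = 139.03 kPa
0.5·γ·B·N_γ·s_γ = 0.5 × 15.517 × 1.4 × 6.28 × 0.6 = 40.927 kPa
q_ult = 186.24 + 139.03 + 40.927 = 366.2 kPa.
q_net = 366.2 − 19.467 = 346.73 kPa.
q_all(net) = 346.73 / 3.5 = 99.066 kPa.

q_all(net) ≈ 100 kPa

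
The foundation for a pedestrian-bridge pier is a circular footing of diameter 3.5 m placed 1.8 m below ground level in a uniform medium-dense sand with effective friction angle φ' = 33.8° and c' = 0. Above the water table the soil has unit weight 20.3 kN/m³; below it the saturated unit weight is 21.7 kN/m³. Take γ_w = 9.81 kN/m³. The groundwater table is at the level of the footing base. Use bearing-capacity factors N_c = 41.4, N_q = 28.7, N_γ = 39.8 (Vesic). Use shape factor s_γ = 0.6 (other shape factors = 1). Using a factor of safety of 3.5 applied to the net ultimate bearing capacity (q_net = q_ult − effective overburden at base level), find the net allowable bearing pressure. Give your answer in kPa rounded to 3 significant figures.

q_all(net) ≈ 431 kPa

Overburden at base level: q = 20.3 × 1.8 = 36.54 kPa.
Below the base the soil is submerged, so the ½γBN_γ term uses γ' = 21.7 − 9.81 = 11.89 kN/m³.
Surcharge term q·N_q = 36.54 × 28.7 = 1048.7 kPa; self-weight term 0.5·γ·B·N_γ·s_γ = 0.5 × 11.89 × 3.5 × 39.8 × 0.6 = 496.88 kPa.
q_ult = 1048.7 + 496.88 = 1545.6 kPa.
Net ultimate: q_net = 1545.6 − 36.54 = 1509 kPa.
q_all(net) = 1509 / 3.5 = 431.15 kPa.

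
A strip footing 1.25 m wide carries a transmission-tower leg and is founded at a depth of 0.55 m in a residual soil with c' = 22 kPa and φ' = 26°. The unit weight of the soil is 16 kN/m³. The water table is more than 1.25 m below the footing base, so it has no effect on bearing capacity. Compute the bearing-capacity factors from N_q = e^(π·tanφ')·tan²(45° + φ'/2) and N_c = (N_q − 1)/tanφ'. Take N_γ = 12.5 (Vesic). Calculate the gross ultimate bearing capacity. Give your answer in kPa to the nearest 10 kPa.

q_ult ≈ 720 kPa

tan26° = 0.4877, so N_q = e^(π×0.4877)·tan²(58°) = 4.629 × 2.561 = 11.85.
N_c = (11.85 − 1)/tan26° = 22.25.
Overburden at base level: q = 16 × 0.55 = 8.8 kPa.
Cohesion term c·N_c = 22 × 22.254 = 489.6 kPa; surcharge term q·N_q = 8.8 × 11.854 = 104.32 kPa; self-weight term 0.5·γ·B·N_γ = 0.5 × 16 × 1.25 × 12.5 = 125 kPa.
q_ult = 489.6 + 104.32 + 125 = 718.91 kPa.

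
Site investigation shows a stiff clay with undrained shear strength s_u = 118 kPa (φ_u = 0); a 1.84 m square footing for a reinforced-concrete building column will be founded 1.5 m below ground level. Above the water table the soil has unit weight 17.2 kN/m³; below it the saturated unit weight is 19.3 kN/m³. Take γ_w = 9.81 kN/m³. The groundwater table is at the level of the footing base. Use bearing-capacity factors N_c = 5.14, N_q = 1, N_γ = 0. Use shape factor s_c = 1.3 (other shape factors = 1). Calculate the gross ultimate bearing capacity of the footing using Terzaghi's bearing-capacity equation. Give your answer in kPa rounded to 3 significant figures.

q_ult ≈ 814 kPa

q = γ·D_f = 17.2 × 1.5 = 25.8 kPa.
c·N_c·s_c = 118 × 5.14 × 1.3 = 788.48 kPa
q·N_q = 25.8 × 1 = 25.8 kPa
q_ult = 788.48 + 25.8 = 814.28 kPa.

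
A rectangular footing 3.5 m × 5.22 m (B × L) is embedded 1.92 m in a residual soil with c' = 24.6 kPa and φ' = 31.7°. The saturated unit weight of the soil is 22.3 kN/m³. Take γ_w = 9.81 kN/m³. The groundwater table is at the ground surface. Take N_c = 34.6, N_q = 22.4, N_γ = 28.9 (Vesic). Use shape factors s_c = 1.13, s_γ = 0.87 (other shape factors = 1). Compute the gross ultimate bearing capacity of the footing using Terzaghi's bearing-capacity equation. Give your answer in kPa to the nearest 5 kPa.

γ' = 22.3 − 9.81 = 12.49 kN/m³ (submerged throughout). q = 12.49 × 1.92 = 23.981 kPa; the same γ' applies in the ½γBN_γ term.
c·N_c·s_c = 24.6 × 34.6 × 1.13 = 961.81 kPa
q·N_q = 23.981 × 22.4 = 537.17 kPa
0.5·γ·B·N_γ·s_γ = 0.5 × 12.49 × 3.5 × 28.9 × 0.87 = 549.56 kPa
q_ult = 961.81 + 537.17 + 549.56 = 2048.5 kPa.

q_ult ≈ 2050 kPa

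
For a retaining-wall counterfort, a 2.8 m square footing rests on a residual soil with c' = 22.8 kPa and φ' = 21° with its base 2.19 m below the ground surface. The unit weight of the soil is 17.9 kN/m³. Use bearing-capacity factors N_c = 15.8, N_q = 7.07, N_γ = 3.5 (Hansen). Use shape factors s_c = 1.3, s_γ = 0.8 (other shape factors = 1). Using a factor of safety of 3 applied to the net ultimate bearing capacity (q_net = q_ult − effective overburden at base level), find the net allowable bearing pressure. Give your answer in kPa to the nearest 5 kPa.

Overburden at base level: q = 17.9 × 2.19 = 39.201 kPa.
Cohesion term c·N_c·s_c = 22.8 × 15.8 × 1.3 = 468.31 kPa; surcharge term q·N_q = 39.201 × 7.07 = 277.15 kPa; self-weight term 0.5·γ·B·N_γ·s_γ = 0.5 × 17.9 × 2.8 × 3.5 × 0.8 = 70.168 kPa.
q_ult = 468.31 + 277.15 + 70.168 = 815.63 kPa.
Net ultimate: q_net = 815.63 − 39.201 = 776.43 kPa.
q_all(net) = 776.43 / 3 = 258.81 kPa.

q_all(net) ≈ 260 kPa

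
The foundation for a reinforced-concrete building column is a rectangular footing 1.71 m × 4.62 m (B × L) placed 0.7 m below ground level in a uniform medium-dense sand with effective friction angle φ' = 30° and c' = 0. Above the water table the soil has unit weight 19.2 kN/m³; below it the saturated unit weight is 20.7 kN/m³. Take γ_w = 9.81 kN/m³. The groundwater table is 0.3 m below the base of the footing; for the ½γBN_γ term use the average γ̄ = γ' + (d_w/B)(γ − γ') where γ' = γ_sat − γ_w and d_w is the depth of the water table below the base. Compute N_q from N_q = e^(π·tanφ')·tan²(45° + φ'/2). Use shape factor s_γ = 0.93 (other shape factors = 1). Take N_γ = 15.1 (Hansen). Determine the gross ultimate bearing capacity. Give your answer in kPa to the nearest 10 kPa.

q_ult ≈ 400 kPa

tan30° = 0.5774, so N_q = e^(π×0.5774)·tan²(60°) = 6.134 × 3.0 = 18.4.
Effective surcharge at the founding depth q = γ·D_f = 19.2 × 0.7 = 13.44 kPa.
With d_w = 0.3 m < B, γ̄ = 10.89 + (0.3/1.71) × (19.2 − 10.89) = 12.348 kN/m³.
q_ult = q·N_q + 0.5·γ·B·N_γ·s_γ
     = 13.44 × 18.401 + 0.5 × 12.348 × 1.71 × 15.1 × 0.93
     = 247.31 + 148.26 = 395.57 kPa.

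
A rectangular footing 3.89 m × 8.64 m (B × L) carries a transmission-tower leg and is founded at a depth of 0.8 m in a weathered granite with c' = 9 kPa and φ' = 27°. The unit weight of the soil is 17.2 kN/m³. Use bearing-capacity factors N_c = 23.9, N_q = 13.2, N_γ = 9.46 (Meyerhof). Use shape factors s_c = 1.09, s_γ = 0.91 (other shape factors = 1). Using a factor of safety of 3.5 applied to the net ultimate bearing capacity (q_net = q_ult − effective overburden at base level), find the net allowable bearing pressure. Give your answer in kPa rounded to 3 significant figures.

q_all(net) ≈ 197 kPa

q = γ·D_f = 17.2 × 0.8 = 13.76 kPa.
c·N_c·s_c = 9 × 23.9 × 1.09 = 234.46 kPa
q·N_q = 13.76 × 13.2 = 181.63 kPa
0.5·γ·B·N_γ·s_γ = 0.5 × 17.2 × 3.89 × 9.46 × 0.91 = 287.99 kPa
q_ult = 234.46 + 181.63 + 287.99 = 704.08 kPa.
Net ultimate: q_net = 704.08 − 13.76 = 690.32 kPa.
q_all(net) = 690.32 / 3.5 = 197.24 kPa.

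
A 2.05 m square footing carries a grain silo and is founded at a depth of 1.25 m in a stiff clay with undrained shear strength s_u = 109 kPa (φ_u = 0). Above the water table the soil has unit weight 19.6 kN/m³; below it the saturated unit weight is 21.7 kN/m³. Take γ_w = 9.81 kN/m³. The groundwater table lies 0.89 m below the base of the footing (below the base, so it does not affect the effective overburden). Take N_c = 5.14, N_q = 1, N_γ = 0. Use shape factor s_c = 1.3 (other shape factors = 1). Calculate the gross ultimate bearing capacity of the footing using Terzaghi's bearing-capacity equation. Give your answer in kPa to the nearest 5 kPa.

q_ult ≈ 755 kPa

Overburden at base level: q = 19.6 × 1.25 = 24.5 kPa.
Cohesion term c·N_c·s_c = 109 × 5.14 × 1.3 = 728.34 kPa; surcharge term q·N_q = 24.5 × 1 = 24.5 kPa.
q_ult = 728.34 + 24.5 = 752.84 kPa.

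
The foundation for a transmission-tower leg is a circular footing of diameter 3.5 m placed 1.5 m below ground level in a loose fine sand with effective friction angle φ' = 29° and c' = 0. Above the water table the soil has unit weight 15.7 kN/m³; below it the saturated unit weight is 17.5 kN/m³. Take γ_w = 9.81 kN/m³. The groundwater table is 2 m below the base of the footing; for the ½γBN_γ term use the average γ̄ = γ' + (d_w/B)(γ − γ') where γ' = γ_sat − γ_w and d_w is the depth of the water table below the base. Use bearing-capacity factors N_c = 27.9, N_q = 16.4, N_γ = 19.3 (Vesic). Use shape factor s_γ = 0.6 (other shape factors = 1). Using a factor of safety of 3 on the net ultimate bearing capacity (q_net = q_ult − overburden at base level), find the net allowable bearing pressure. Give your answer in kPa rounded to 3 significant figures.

q = γ·D_f = 15.7 × 1.5 = 23.55 kPa.
γ' = 7.69 kN/m³; averaging over the depth B below the base, γ̄ = γ' + (d_w/B)(γ − γ') = 12.267 kN/m³.
q·N_q = 23.55 × 16.4 = 386.22 kPa
0.5·γ·B·N_γ·s_γ = 0.5 × 12.267 × 3.5 × 19.3 × 0.6 = 248.59 kPa
q_ult = 386.22 + 248.59 = 634.81 kPa.
q_net = 634.81 − 23.55 = 611.26 kPa.
q_all(net) = 611.26 / 3 = 203.75 kPa.

q_all(net) ≈ 204 kPa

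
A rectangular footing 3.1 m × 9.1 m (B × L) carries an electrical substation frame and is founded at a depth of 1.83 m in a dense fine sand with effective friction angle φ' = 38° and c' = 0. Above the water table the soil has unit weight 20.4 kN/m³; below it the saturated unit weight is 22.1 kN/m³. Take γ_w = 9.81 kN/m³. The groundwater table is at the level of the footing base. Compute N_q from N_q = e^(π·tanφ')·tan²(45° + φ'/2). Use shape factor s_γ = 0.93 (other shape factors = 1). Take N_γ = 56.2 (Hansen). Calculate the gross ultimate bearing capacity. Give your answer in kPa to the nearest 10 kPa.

q_ult ≈ 2820 kPa

tan38° = 0.7813, so N_q = e^(π×0.7813)·tan²(64°) = 11.64 × 4.204 = 48.93.
q = γ·D_f = 20.4 × 1.83 = 37.332 kPa.
For the ½γBN_γ term take γ' = 22.1 − 9.81 = 12.29 kN/m³ (soil below base is submerged).
q·N_q = 37.332 × 48.933 = 1826.8 kPa
0.5·γ·B·N_γ·s_γ = 0.5 × 12.29 × 3.1 × 56.2 × 0.93 = 995.64 kPa
q_ult = 1826.8 + 995.64 = 2822.4 kPa.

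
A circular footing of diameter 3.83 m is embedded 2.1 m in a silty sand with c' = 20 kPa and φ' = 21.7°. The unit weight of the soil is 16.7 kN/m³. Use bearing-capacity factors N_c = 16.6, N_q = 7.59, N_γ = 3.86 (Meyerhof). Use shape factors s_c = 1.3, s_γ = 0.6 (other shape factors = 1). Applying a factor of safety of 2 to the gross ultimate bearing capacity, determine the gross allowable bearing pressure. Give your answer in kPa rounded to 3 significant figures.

Effective surcharge at the founding depth q = γ·D_f = 16.7 × 2.1 = 35.07 kPa.
q_ult = c·N_c·s_c + q·N_q + 0.5·γ·B·N_γ·s_γ
     = 20 × 16.6 × 1.3 + 35.07 × 7.59 + 0.5 × 16.7 × 3.83 × 3.86 × 0.6
     = 431.6 + 266.18 + 74.067 = 771.85 kPa.
q_all = q_ult / FS = 771.85 / 2 = 385.92 kPa.

q_all ≈ 386 kPa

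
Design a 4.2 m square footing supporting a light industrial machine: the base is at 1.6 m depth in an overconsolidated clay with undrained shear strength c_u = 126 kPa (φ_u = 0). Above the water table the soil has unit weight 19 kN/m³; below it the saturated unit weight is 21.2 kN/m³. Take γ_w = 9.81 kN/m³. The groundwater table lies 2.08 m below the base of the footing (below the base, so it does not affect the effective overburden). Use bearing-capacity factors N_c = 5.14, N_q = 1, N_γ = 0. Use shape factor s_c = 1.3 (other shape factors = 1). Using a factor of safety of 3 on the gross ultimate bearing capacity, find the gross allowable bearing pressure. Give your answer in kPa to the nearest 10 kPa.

q_all ≈ 290 kPa

Effective surcharge at the founding depth q = γ·D_f = 19 × 1.6 = 30.4 kPa.
q_ult = c·N_c·s_c + q·N_q
     = 126 × 5.14 × 1.3 + 30.4 × 1
     = 841.93 + 30.4 = 872.33 kPa.
q_all = 872.33 / 3 = 290.78 kPa.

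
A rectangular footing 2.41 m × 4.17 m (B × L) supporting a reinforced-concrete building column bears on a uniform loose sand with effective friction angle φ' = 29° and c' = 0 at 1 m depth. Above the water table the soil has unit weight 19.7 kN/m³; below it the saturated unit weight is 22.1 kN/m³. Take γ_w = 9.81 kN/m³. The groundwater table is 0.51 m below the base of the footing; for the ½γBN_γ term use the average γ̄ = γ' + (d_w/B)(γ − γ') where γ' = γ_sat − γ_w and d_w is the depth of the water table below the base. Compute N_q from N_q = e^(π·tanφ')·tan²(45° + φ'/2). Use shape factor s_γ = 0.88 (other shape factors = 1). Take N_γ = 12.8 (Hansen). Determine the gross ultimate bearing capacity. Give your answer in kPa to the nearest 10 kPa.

tan29° = 0.5543, so N_q = e^(π×0.5543)·tan²(59.5°) = 5.705 × 2.882 = 16.44.
Effective surcharge at the founding depth q = γ·D_f = 19.7 × 1 = 19.7 kPa.
With d_w = 0.51 m < B, γ̄ = 12.29 + (0.51/2.41) × (19.7 − 12.29) = 13.858 kN/m³.
q_ult = q·N_q + 0.5·γ·B·N_γ·s_γ
     = 19.7 × 16.443 + 0.5 × 13.858 × 2.41 × 12.8 × 0.88
     = 323.93 + 188.1 = 512.03 kPa.

q_ult ≈ 510 kPa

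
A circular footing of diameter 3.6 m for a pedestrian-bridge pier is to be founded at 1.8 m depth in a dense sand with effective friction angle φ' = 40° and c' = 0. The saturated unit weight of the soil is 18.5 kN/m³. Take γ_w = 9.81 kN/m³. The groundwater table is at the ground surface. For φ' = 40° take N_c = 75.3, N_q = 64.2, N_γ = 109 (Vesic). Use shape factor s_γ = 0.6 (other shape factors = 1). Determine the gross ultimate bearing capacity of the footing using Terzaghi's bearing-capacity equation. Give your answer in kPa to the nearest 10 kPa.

γ' = 18.5 − 9.81 = 8.69 kN/m³ (submerged throughout). q = 8.69 × 1.8 = 15.642 kPa; the same γ' applies in the ½γBN_γ term.
q·N_q = 15.642 × 64.2 = 1004.2 kPa
0.5·γ·B·N_γ·s_γ = 0.5 × 8.69 × 3.6 × 109 × 0.6 = 1023 kPa
q_ult = 1004.2 + 1023 = 2027.2 kPa.

q_ult ≈ 2030 kPa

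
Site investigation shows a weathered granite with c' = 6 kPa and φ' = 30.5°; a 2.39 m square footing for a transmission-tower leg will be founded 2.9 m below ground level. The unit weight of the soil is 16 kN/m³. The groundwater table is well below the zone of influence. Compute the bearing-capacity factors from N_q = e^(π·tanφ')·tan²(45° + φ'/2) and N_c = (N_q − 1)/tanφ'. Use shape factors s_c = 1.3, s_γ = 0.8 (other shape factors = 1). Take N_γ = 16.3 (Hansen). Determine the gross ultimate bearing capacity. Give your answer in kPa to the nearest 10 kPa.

q_ult ≈ 1400 kPa

tan30.5° = 0.589, so N_q = e^(π×0.589)·tan²(60.25°) = 6.363 × 3.061 = 19.48.
N_c = (19.48 − 1)/tan30.5° = 31.37.
Effective surcharge at the founding depth q = γ·D_f = 16 × 2.9 = 46.4 kPa.
q_ult = c·N_c·s_c + q·N_q + 0.5·γ·B·N_γ·s_γ
     = 6 × 31.372 × 1.3 + 46.4 × 19.479 + 0.5 × 16 × 2.39 × 16.3 × 0.8
     = 244.7 + 903.84 + 249.32 = 1397.9 kPa.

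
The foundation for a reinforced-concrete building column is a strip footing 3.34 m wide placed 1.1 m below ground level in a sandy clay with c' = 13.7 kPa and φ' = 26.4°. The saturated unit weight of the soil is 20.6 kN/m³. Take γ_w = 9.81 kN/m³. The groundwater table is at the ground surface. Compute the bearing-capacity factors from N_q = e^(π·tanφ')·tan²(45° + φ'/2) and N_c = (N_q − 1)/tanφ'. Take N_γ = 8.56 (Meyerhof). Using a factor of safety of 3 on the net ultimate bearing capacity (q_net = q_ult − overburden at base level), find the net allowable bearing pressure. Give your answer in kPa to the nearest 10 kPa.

N_q = e^(π·tan26.4°)·tan²(58.2°) = 12.37; N_c = (N_q − 1)/tanφ' = 22.91.
Water table at ground surface, so effective unit weight γ' = 20.6 − 9.81 = 10.79 kN/m³ is used throughout; overburden q = 10.79 × 1.1 = 11.869 kPa; the same γ' applies in the ½γBN_γ term.
Cohesion term c·N_c = 13.7 × 22.91 = 313.87 kPa; surcharge term q·N_q = 11.869 × 12.373 = 146.85 kPa; self-weight term 0.5·γ·B·N_γ = 0.5 × 10.79 × 3.34 × 8.56 = 154.25 kPa.
q_ult = 313.87 + 146.85 + 154.25 = 614.96 kPa.
q_net = 614.96 − 11.869 = 603.09 kPa.
q_all(net) = 603.09 / 3 = 201.03 kPa.

q_all(net) ≈ 200 kPa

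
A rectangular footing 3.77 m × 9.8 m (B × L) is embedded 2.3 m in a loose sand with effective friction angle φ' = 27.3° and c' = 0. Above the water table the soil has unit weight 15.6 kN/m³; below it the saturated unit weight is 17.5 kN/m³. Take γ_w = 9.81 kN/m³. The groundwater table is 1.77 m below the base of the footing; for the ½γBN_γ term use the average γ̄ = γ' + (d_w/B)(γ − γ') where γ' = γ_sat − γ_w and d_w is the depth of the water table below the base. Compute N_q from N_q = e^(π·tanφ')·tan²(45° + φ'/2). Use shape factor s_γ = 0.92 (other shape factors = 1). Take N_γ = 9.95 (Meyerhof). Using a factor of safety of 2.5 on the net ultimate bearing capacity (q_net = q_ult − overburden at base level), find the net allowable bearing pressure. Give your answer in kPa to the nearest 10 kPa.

q_all(net) ≈ 260 kPa

N_q = e^(π·tan27.3°)·tan²(58.65°) = 13.64.
Overburden at base level: q = 15.6 × 2.3 = 35.88 kPa.
The water table is 1.77 m below the base (< B = 3.77 m), so the ½γBN_γ term uses γ̄ = γ' + (d_w/B)(γ − γ') = 7.69 + (1.77/3.77)(15.6 − 7.69) = 11.404 kN/m³.
Surcharge term q·N_q = 35.88 × 13.636 = 489.25 kPa; self-weight term 0.5·γ·B·N_γ·s_γ = 0.5 × 11.404 × 3.77 × 9.95 × 0.92 = 196.77 kPa.
q_ult = 489.25 + 196.77 = 686.03 kPa.
q_net = 686.03 − 35.88 = 650.15 kPa.
q_all(net) = 650.15 / 2.5 = 260.06 kPa.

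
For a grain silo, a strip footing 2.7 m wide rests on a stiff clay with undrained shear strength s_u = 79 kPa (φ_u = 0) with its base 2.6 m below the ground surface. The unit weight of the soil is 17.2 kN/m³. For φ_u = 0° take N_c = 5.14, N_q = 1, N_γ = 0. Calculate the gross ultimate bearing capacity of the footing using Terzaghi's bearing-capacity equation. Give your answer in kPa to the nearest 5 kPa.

q_ult ≈ 450 kPa

q = γ·D_f = 17.2 × 2.6 = 44.72 kPa.
c·N_c = 79 × 5.14 = 406.06 kPa
q·N_q = 44.72 × 1 = 44.72 kPa
q_ult = 406.06 + 44.72 = 450.78 kPa.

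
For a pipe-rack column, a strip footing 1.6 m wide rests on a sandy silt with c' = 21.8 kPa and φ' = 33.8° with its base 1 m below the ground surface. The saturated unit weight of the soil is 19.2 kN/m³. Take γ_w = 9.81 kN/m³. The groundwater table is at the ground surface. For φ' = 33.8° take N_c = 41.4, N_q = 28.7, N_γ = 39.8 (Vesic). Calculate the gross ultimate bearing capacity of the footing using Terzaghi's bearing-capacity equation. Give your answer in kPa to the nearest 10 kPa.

q_ult ≈ 1470 kPa

γ' = 19.2 − 9.81 = 9.39 kN/m³ (submerged throughout). q = 9.39 × 1 = 9.39 kPa; the same γ' applies in the ½γBN_γ term.
c·N_c = 21.8 × 41.4 = 902.52 kPa
q·N_q = 9.39 × 28.7 = 269.49 kPa
0.5·γ·B·N_γ = 0.5 × 9.39 × 1.6 × 39.8 = 298.98 kPa
q_ult = 902.52 + 269.49 + 298.98 = 1471 kPa.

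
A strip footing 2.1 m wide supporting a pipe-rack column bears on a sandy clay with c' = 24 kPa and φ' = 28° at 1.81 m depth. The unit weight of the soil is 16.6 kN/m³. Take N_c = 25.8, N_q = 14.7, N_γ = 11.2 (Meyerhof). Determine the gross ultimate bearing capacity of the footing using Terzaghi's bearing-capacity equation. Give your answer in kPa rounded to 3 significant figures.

q_ult ≈ 1260 kPa

Overburden at base level: q = 16.6 × 1.81 = 30.046 kPa.
Cohesion term c·N_c = 24 × 25.8 = 619.2 kPa; surcharge term q·N_q = 30.046 × 14.7 = 441.68 kPa; self-weight term 0.5·γ·B·N_γ = 0.5 × 16.6 × 2.1 × 11.2 = 195.22 kPa.
q_ult = 619.2 + 441.68 + 195.22 = 1256.1 kPa.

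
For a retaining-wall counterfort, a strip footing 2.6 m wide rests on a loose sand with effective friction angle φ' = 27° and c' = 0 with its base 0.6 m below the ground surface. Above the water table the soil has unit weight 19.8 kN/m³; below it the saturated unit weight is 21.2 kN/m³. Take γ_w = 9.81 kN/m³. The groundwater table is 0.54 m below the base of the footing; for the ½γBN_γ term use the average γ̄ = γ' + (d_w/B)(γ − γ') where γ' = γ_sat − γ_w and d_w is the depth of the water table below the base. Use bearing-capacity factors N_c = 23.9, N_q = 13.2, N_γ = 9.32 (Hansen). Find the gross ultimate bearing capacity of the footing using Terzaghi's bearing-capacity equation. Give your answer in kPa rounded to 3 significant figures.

q_ult ≈ 316 kPa

Effective surcharge at the founding depth q = γ·D_f = 19.8 × 0.6 = 11.88 kPa.
With d_w = 0.54 m < B, γ̄ = 11.39 + (0.54/2.6) × (19.8 − 11.39) = 13.137 kN/m³.
q_ult = q·N_q + 0.5·γ·B·N_γ
     = 11.88 × 13.2 + 0.5 × 13.137 × 2.6 × 9.32
     = 156.82 + 159.16 = 315.98 kPa.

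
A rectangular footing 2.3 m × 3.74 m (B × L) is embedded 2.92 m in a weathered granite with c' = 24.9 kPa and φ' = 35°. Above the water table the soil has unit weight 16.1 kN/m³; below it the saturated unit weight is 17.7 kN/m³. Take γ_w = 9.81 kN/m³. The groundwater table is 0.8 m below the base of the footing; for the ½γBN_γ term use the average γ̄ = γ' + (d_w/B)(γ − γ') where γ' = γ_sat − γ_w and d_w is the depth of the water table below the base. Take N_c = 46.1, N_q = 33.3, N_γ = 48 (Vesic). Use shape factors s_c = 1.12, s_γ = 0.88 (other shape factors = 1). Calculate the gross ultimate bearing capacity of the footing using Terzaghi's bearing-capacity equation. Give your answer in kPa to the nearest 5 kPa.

q_ult ≈ 3375 kPa

Effective surcharge at the founding depth q = γ·D_f = 16.1 × 2.92 = 47.012 kPa.
With d_w = 0.8 m < B, γ̄ = 7.89 + (0.8/2.3) × (16.1 − 7.89) = 10.746 kN/m³.
q_ult = c·N_c·s_c + q·N_q + 0.5·γ·B·N_γ·s_γ
     = 24.9 × 46.1 × 1.12 + 47.012 × 33.3 + 0.5 × 10.746 × 2.3 × 48 × 0.88
     = 1285.6 + 1565.5 + 521.98 = 3373.1 kPa.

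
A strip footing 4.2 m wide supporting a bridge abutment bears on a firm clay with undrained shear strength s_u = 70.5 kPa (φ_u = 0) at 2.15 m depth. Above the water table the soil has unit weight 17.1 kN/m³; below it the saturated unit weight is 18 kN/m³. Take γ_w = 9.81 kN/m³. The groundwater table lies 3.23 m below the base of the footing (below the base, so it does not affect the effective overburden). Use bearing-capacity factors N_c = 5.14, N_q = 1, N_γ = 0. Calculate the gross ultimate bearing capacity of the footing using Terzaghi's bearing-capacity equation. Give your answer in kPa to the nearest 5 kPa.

q = γ·D_f = 17.1 × 2.15 = 36.765 kPa.
c·N_c = 70.5 × 5.14 = 362.37 kPa
q·N_q = 36.765 × 1 = 36.765 kPa
q_ult = 362.37 + 36.765 = 399.13 kPa.

q_ult ≈ 400 kPa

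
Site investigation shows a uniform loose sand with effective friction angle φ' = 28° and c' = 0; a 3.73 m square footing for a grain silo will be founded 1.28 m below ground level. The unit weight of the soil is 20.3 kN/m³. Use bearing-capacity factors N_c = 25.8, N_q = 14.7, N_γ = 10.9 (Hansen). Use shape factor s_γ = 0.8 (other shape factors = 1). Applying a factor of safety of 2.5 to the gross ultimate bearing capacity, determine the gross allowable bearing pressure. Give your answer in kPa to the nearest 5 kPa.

Overburden at base level: q = 20.3 × 1.28 = 25.984 kPa.
Surcharge term q·N_q = 25.984 × 14.7 = 381.96 kPa; self-weight term 0.5·γ·B·N_γ·s_γ = 0.5 × 20.3 × 3.73 × 10.9 × 0.8 = 330.13 kPa.
q_ult = 381.96 + 330.13 = 712.1 kPa.
q_all = q_ult / FS = 712.1 / 2.5 = 284.84 kPa.

q_all ≈ 285 kPa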